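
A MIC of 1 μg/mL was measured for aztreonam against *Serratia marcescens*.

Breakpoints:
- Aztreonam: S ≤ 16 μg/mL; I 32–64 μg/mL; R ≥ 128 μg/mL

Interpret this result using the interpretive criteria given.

Aztreonam 1 μg/mL: ≤ 16 μg/mL ⇒ S

Susceptible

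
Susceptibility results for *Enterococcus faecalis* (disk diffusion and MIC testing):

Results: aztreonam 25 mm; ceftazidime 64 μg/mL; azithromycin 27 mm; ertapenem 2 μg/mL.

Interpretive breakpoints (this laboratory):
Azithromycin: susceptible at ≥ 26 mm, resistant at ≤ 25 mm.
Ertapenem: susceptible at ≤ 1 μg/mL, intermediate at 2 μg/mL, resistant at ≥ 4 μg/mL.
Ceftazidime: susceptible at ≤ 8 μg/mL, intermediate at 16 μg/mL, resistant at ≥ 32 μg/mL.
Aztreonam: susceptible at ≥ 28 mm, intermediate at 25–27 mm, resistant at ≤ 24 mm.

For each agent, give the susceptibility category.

I, R, S, I

Aztreonam 25 mm: in 25–27 mm → intermediate
Ceftazidime 64 μg/mL: ≥ 32 μg/mL — resistant
Azithromycin 27 mm: ≥ 26 mm → S
Ertapenem: 2 μg/mL is = 2 μg/mL → Intermediate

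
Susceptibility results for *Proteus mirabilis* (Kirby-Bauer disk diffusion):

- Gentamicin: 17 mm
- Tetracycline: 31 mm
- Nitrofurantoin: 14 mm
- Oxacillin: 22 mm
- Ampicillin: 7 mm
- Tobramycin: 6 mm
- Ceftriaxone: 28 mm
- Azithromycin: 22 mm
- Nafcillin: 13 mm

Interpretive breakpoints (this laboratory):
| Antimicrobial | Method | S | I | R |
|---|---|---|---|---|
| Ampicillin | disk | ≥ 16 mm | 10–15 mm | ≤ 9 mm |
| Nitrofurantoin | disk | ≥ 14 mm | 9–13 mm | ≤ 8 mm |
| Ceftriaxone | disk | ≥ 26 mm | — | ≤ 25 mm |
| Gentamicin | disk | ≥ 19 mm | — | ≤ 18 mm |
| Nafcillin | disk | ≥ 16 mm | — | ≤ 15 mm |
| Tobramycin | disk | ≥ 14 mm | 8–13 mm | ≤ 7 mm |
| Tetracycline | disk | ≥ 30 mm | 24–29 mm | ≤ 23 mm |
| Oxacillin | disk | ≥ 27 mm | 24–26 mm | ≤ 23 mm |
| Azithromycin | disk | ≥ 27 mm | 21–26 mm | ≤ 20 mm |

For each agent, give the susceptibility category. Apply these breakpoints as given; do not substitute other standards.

Gentamicin: 17 mm is ≤ 18 mm — R
Tetracycline 31 mm: ≥ 30 mm ⇒ Susceptible
Nitrofurantoin 14 mm: ≥ 14 mm — Susceptible
Oxacillin (22 mm) ≤ 23 mm — R
Ampicillin: 7 mm is ≤ 9 mm ⇒ Resistant
Tobramycin: 6 mm is ≤ 7 mm — R
Ceftriaxone (28 mm) ≥ 26 mm ⇒ susceptible
Azithromycin (22 mm) in 21–26 mm — intermediate
Nafcillin 13 mm: ≤ 15 mm — resistant

R, S, S, R, R, R, S, I, R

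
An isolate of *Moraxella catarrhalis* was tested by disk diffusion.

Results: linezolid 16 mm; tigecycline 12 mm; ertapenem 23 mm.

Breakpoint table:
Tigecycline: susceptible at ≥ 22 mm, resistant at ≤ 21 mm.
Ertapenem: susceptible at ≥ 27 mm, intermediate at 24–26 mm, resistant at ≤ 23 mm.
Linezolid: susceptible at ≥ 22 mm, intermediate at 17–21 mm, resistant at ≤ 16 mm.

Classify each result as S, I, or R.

R, R, R

Linezolid (16 mm) ≤ 16 mm ⇒ resistant
Tigecycline: 12 mm is ≤ 21 mm → resistant
Ertapenem: 23 mm is ≤ 23 mm — resistant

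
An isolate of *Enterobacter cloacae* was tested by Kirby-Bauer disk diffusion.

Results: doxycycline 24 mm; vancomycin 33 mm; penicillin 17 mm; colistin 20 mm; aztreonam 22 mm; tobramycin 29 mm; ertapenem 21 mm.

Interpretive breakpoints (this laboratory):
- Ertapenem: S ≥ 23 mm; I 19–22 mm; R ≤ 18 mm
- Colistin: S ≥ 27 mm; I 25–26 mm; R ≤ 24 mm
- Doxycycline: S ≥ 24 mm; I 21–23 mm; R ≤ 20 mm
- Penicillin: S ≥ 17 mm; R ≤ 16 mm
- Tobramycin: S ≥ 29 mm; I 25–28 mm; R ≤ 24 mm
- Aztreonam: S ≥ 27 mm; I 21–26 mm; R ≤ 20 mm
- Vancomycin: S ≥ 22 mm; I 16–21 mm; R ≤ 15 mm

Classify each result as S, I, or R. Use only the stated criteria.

S, S, S, R, I, S, I

Doxycycline (24 mm) ≥ 24 mm → S
Vancomycin (33 mm) ≥ 22 mm → susceptible
Penicillin (17 mm) ≥ 17 mm — Susceptible
Colistin 20 mm: ≤ 24 mm — R
Aztreonam 22 mm: in 21–26 mm ⇒ I
Tobramycin (29 mm) ≥ 29 mm — S
Ertapenem (21 mm) in 19–22 mm — I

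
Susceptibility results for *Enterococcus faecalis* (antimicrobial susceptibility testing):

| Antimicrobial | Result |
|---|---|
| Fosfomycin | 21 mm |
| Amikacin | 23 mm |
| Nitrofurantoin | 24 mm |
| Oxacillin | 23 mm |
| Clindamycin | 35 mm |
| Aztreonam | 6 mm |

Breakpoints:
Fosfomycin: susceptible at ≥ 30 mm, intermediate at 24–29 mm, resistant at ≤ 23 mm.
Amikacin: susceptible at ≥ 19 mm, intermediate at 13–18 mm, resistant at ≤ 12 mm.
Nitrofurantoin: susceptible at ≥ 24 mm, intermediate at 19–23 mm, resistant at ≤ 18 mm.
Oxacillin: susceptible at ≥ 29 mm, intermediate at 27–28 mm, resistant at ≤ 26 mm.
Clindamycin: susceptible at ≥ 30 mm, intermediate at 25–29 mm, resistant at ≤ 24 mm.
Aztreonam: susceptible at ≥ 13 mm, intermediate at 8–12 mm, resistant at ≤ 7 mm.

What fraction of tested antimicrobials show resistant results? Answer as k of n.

3 of 6

Fosfomycin (21 mm) ≤ 23 mm → R
Amikacin 23 mm: ≥ 19 mm — S
Nitrofurantoin: 24 mm is ≥ 24 mm → Susceptible
Oxacillin: 23 mm is ≤ 26 mm — Resistant
Clindamycin 35 mm: ≥ 30 mm → Susceptible
Aztreonam: 6 mm is ≤ 7 mm → resistant
Resistant: 3/6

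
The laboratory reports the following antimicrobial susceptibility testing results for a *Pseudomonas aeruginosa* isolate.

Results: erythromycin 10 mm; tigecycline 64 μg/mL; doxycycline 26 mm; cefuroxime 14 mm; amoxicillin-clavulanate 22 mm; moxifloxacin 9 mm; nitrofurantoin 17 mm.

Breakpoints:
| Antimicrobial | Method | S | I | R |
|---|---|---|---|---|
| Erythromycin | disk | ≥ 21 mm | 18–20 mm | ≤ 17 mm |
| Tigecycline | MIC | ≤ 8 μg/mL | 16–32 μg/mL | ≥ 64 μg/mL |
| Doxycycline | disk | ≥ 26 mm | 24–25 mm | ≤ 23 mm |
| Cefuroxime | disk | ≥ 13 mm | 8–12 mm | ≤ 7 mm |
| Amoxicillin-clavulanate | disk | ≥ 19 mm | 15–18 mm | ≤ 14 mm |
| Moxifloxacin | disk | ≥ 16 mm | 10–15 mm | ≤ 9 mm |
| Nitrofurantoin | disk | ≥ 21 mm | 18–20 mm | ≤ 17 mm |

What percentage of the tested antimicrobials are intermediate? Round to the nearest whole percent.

Erythromycin (10 mm) ≤ 17 mm — resistant
Tigecycline 64 μg/mL: ≥ 64 μg/mL ⇒ Resistant
Doxycycline: 26 mm is ≥ 26 mm → S
Cefuroxime (14 mm) ≥ 13 mm ⇒ S
Amoxicillin-clavulanate (22 mm) ≥ 19 mm ⇒ susceptible
Moxifloxacin 9 mm: ≤ 9 mm → resistant
Nitrofurantoin (17 mm) ≤ 17 mm ⇒ resistant
Intermediate: 0/7

0%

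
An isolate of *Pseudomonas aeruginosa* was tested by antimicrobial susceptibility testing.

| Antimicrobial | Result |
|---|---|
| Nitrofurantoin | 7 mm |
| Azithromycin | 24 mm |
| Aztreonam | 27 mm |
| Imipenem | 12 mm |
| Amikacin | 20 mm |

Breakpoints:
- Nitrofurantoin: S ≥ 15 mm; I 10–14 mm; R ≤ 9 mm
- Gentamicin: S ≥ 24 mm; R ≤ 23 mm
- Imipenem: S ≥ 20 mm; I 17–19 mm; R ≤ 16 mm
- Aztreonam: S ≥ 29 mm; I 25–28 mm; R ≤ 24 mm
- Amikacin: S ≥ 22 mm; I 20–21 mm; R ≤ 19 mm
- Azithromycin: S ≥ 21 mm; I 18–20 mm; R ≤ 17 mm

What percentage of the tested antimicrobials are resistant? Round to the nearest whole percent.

Nitrofurantoin 7 mm: ≤ 9 mm — R
Azithromycin (24 mm) ≥ 21 mm — Susceptible
Aztreonam: 27 mm is in 25–28 mm → intermediate
Imipenem: 12 mm is ≤ 16 mm → Resistant
Amikacin (20 mm) in 20–21 mm → intermediate
Resistant: 2/5

40%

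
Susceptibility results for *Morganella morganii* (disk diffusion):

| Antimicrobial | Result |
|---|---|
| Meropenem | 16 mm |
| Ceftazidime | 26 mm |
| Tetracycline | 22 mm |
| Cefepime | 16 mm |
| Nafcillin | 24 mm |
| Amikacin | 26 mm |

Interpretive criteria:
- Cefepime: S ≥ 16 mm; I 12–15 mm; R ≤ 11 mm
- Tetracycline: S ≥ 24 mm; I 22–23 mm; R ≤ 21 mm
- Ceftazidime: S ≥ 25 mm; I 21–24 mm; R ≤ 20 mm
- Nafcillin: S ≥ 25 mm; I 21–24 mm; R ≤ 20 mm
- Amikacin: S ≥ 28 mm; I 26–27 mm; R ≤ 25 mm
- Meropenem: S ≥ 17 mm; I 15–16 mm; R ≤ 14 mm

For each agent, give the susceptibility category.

Meropenem: 16 mm is in 15–16 mm ⇒ I
Ceftazidime: 26 mm is ≥ 25 mm ⇒ Susceptible
Tetracycline (22 mm) in 22–23 mm → intermediate
Cefepime (16 mm) ≥ 16 mm ⇒ S
Nafcillin: 24 mm is in 21–24 mm → Intermediate
Amikacin (26 mm) in 26–27 mm → intermediate

I, S, I, S, I, I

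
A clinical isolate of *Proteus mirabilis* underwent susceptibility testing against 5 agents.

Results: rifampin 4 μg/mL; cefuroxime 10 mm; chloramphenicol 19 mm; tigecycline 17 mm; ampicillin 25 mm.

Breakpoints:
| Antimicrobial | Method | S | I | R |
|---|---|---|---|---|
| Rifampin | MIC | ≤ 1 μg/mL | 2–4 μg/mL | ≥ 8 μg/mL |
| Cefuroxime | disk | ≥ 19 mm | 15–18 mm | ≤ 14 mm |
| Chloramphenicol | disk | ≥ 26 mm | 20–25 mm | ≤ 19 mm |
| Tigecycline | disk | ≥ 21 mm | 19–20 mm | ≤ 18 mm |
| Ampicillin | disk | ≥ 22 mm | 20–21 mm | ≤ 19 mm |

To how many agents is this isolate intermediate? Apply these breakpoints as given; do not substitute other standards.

1

Rifampin (4 μg/mL) in 2–4 μg/mL → intermediate
Cefuroxime 10 mm: ≤ 14 mm ⇒ R
Chloramphenicol (19 mm) ≤ 19 mm — Resistant
Tigecycline (17 mm) ≤ 18 mm — Resistant
Ampicillin: 25 mm is ≥ 22 mm — Susceptible
Intermediate: 1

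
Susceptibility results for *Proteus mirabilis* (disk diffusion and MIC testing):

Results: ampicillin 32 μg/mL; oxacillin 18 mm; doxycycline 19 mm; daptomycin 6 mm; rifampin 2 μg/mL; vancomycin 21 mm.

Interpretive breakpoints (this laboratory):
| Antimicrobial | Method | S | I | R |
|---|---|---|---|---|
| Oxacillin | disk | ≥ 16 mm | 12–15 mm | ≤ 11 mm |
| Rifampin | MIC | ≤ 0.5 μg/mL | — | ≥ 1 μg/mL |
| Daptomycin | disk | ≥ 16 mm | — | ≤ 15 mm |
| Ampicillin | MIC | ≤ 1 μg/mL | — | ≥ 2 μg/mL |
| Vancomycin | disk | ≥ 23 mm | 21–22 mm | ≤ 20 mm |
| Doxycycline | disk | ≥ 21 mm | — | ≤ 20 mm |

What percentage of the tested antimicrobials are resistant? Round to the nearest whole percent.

67%

Ampicillin 32 μg/mL: ≥ 2 μg/mL ⇒ resistant
Oxacillin: 18 mm is ≥ 16 mm — Susceptible
Doxycycline (19 mm) ≤ 20 mm ⇒ R
Daptomycin: 6 mm is ≤ 15 mm → resistant
Rifampin (2 μg/mL) ≥ 1 μg/mL — R
Vancomycin: 21 mm is in 21–22 mm — Intermediate
Resistant: 4/6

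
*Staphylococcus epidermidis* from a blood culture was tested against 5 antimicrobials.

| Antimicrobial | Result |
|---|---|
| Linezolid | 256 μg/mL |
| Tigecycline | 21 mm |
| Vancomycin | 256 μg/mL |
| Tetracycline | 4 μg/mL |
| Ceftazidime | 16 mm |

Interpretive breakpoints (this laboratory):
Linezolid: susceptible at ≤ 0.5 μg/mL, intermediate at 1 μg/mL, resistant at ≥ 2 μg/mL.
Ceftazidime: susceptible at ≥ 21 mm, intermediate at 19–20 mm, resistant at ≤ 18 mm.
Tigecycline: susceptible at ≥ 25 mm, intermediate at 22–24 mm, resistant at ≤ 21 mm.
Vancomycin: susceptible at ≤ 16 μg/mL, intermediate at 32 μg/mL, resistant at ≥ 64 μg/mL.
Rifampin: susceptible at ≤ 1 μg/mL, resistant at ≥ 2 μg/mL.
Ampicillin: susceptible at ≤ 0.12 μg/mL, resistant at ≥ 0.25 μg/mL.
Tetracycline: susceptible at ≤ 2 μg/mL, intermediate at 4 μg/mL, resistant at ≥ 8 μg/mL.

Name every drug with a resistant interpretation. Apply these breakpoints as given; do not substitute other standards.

linezolid, tigecycline, vancomycin, ceftazidime

Linezolid: 256 μg/mL is ≥ 2 μg/mL → R
Tigecycline 21 mm: ≤ 21 mm — Resistant
Vancomycin: 256 μg/mL is ≥ 64 μg/mL ⇒ Resistant
Tetracycline 4 μg/mL: = 4 μg/mL ⇒ I
Ceftazidime: 16 mm is ≤ 18 mm → Resistant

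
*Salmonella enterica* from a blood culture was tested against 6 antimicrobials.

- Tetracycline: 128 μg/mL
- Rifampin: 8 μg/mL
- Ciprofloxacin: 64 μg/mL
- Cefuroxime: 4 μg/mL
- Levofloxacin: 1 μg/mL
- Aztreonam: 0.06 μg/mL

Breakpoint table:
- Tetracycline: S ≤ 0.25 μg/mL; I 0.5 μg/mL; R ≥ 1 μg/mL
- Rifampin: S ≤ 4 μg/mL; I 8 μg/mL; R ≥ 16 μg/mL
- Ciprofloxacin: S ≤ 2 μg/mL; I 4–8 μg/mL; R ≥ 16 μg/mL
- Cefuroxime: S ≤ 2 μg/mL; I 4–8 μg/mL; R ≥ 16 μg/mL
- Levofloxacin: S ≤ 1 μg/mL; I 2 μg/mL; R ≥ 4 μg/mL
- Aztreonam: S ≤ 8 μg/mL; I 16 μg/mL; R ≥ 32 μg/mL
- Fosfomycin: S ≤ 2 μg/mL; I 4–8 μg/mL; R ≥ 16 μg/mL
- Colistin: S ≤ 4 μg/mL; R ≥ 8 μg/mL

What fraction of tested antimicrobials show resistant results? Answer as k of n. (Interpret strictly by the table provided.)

Tetracycline (128 μg/mL) ≥ 1 μg/mL → resistant
Rifampin (8 μg/mL) = 8 μg/mL ⇒ intermediate
Ciprofloxacin: 64 μg/mL is ≥ 16 μg/mL — resistant
Cefuroxime: 4 μg/mL is in 4–8 μg/mL — I
Levofloxacin 1 μg/mL: ≤ 1 μg/mL — S
Aztreonam: 0.06 μg/mL is ≤ 8 μg/mL → susceptible
Resistant: 2/6

2 of 6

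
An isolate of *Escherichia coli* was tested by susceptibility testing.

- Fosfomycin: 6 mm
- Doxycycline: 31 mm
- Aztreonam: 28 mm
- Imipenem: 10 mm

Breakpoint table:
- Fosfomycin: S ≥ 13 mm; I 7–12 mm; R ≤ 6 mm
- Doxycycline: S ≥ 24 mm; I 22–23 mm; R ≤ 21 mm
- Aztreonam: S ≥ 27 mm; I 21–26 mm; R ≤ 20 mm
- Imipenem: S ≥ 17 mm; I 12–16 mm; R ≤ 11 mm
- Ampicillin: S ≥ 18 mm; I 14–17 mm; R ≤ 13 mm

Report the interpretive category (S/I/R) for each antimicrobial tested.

R, S, S, R

Fosfomycin: 6 mm is ≤ 6 mm → resistant
Doxycycline: 31 mm is ≥ 24 mm → susceptible
Aztreonam (28 mm) ≥ 27 mm ⇒ Susceptible
Imipenem 10 mm: ≤ 11 mm — R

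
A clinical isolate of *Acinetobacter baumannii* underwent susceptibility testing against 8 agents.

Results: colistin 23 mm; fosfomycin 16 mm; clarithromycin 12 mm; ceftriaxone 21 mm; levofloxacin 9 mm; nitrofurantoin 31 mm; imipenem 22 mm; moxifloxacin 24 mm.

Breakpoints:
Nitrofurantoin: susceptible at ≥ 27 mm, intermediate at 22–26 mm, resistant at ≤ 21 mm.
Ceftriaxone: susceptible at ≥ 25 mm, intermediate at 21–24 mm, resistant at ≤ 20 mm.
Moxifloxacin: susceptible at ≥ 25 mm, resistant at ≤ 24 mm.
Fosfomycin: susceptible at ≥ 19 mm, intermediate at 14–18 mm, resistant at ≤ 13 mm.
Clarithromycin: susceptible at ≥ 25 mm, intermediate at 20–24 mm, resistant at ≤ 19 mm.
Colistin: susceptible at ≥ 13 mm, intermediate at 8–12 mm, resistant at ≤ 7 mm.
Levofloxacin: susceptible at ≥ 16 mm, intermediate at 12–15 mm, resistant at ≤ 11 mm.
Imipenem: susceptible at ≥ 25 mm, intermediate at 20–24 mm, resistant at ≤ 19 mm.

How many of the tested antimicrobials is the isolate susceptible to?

Colistin: 23 mm is ≥ 13 mm ⇒ susceptible
Fosfomycin: 16 mm is in 14–18 mm — I
Clarithromycin 12 mm: ≤ 19 mm → resistant
Ceftriaxone 21 mm: in 21–24 mm → I
Levofloxacin: 9 mm is ≤ 11 mm → Resistant
Nitrofurantoin: 31 mm is ≥ 27 mm ⇒ susceptible
Imipenem: 22 mm is in 20–24 mm → Intermediate
Moxifloxacin: 24 mm is ≤ 24 mm ⇒ Resistant
Susceptible: 2

2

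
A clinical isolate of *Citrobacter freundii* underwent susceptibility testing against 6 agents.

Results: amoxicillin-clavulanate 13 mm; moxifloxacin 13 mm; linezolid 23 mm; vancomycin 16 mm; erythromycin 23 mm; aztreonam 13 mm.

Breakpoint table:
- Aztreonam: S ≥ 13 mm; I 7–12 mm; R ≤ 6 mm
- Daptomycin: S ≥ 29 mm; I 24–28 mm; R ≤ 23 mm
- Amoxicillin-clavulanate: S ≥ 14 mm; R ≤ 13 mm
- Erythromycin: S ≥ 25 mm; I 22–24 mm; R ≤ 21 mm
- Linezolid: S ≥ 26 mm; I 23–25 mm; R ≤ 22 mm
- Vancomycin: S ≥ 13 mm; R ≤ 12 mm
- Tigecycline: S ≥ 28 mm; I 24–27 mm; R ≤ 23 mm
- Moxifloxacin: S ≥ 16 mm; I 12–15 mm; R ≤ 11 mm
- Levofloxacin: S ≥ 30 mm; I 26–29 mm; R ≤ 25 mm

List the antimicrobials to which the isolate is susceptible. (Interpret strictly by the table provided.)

Amoxicillin-clavulanate 13 mm: ≤ 13 mm → Resistant
Moxifloxacin: 13 mm is in 12–15 mm ⇒ I
Linezolid 23 mm: in 23–25 mm — I
Vancomycin: 16 mm is ≥ 13 mm ⇒ Susceptible
Erythromycin 23 mm: in 22–24 mm → intermediate
Aztreonam 13 mm: ≥ 13 mm → S

vancomycin, aztreonam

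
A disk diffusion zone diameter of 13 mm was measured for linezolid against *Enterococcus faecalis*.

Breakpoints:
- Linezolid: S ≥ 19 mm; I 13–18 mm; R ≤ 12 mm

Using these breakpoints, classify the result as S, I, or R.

Linezolid (13 mm) in 13–18 mm → I

Intermediate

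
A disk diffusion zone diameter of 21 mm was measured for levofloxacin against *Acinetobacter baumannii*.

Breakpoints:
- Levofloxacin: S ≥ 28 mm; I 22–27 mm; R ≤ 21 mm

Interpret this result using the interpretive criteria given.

Levofloxacin: 21 mm is ≤ 21 mm ⇒ resistant

R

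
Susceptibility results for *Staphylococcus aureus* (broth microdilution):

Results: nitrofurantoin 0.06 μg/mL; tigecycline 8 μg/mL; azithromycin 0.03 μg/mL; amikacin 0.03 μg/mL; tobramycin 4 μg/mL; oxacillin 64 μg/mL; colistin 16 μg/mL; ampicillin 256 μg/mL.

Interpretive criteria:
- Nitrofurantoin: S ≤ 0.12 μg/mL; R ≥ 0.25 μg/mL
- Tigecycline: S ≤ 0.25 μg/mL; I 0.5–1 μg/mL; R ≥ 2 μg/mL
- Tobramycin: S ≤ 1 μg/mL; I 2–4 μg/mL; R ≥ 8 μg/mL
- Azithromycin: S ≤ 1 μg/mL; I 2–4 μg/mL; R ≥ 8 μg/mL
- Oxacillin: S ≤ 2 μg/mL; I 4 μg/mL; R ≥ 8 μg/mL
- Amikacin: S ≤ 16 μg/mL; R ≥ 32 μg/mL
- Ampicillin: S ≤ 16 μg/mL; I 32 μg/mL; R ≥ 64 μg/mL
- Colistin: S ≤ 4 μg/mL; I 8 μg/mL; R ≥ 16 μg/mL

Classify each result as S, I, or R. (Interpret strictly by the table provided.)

Nitrofurantoin 0.06 μg/mL: ≤ 0.12 μg/mL ⇒ susceptible
Tigecycline 8 μg/mL: ≥ 2 μg/mL — Resistant
Azithromycin (0.03 μg/mL) ≤ 1 μg/mL → susceptible
Amikacin (0.03 μg/mL) ≤ 16 μg/mL → S
Tobramycin 4 μg/mL: in 2–4 μg/mL → I
Oxacillin (64 μg/mL) ≥ 8 μg/mL → Resistant
Colistin (16 μg/mL) ≥ 16 μg/mL → Resistant
Ampicillin 256 μg/mL: ≥ 64 μg/mL ⇒ Resistant

S, R, S, S, I, R, R, R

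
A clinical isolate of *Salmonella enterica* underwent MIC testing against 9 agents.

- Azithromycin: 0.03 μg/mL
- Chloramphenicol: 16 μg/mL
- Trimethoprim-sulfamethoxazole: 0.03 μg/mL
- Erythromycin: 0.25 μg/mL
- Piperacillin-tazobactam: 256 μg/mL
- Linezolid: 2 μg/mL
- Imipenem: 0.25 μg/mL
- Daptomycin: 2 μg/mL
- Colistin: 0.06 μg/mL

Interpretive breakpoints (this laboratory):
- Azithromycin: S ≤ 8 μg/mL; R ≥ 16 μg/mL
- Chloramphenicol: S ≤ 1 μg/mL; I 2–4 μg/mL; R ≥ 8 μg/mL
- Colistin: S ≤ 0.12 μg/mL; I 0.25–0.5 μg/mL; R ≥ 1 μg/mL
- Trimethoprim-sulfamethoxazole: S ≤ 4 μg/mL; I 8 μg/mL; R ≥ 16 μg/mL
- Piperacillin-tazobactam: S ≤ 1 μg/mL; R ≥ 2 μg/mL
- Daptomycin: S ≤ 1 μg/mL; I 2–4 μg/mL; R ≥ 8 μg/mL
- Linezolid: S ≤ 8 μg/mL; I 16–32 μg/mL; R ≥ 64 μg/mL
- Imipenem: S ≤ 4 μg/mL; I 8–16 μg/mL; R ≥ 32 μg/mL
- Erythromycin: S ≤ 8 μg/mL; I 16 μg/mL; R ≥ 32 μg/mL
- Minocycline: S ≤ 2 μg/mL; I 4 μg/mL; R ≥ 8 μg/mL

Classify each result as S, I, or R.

Azithromycin: 0.03 μg/mL is ≤ 8 μg/mL → S
Chloramphenicol: 16 μg/mL is ≥ 8 μg/mL — R
Trimethoprim-sulfamethoxazole 0.03 μg/mL: ≤ 4 μg/mL ⇒ susceptible
Erythromycin (0.25 μg/mL) ≤ 8 μg/mL ⇒ S
Piperacillin-tazobactam (256 μg/mL) ≥ 2 μg/mL ⇒ Resistant
Linezolid: 2 μg/mL is ≤ 8 μg/mL ⇒ Susceptible
Imipenem (0.25 μg/mL) ≤ 4 μg/mL ⇒ susceptible
Daptomycin (2 μg/mL) in 2–4 μg/mL — intermediate
Colistin 0.06 μg/mL: ≤ 0.12 μg/mL ⇒ susceptible

S, R, S, S, R, S, S, I, S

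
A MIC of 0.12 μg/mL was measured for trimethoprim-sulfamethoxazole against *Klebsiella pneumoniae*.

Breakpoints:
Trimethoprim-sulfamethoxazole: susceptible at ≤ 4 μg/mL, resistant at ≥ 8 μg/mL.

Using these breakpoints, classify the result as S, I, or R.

Susceptible

Trimethoprim-sulfamethoxazole: 0.12 μg/mL is ≤ 4 μg/mL — Susceptible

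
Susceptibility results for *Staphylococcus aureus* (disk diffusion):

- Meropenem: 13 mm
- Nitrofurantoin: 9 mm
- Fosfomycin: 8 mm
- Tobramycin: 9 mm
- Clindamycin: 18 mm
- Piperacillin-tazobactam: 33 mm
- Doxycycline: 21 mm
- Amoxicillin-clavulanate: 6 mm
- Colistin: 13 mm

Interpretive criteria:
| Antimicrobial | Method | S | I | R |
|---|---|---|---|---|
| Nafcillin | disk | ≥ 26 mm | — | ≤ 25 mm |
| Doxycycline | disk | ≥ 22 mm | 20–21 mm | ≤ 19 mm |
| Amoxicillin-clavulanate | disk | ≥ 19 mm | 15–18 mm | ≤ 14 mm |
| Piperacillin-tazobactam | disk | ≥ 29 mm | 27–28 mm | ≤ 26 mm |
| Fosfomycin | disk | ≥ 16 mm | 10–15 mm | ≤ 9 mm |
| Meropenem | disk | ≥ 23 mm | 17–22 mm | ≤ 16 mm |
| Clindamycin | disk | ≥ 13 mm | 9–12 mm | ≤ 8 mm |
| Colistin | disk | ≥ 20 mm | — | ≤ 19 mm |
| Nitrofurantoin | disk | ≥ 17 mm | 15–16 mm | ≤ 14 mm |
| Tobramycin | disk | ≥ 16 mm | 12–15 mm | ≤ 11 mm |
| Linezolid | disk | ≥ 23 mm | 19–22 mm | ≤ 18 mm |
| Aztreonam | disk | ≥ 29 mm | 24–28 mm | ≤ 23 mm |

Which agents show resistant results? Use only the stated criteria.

Meropenem: 13 mm is ≤ 16 mm — resistant
Nitrofurantoin (9 mm) ≤ 14 mm — resistant
Fosfomycin: 8 mm is ≤ 9 mm → R
Tobramycin: 9 mm is ≤ 11 mm → resistant
Clindamycin 18 mm: ≥ 13 mm ⇒ susceptible
Piperacillin-tazobactam 33 mm: ≥ 29 mm — S
Doxycycline 21 mm: in 20–21 mm ⇒ Intermediate
Amoxicillin-clavulanate: 6 mm is ≤ 14 mm → Resistant
Colistin: 13 mm is ≤ 19 mm ⇒ Resistant

meropenem, nitrofurantoin, fosfomycin, tobramycin, amoxicillin-clavulanate, colistin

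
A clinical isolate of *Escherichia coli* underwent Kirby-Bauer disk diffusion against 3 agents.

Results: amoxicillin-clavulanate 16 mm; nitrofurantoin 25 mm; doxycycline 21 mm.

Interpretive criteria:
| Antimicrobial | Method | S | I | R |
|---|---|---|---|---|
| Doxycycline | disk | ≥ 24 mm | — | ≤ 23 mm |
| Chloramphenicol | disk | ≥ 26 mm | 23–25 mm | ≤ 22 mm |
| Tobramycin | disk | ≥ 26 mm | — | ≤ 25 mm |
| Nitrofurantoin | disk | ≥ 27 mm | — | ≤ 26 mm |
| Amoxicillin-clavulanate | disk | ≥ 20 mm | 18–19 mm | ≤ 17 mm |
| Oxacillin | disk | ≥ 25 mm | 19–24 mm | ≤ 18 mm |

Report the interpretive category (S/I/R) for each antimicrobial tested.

R, R, R

Amoxicillin-clavulanate (16 mm) ≤ 17 mm — R
Nitrofurantoin 25 mm: ≤ 26 mm — R
Doxycycline: 21 mm is ≤ 23 mm — R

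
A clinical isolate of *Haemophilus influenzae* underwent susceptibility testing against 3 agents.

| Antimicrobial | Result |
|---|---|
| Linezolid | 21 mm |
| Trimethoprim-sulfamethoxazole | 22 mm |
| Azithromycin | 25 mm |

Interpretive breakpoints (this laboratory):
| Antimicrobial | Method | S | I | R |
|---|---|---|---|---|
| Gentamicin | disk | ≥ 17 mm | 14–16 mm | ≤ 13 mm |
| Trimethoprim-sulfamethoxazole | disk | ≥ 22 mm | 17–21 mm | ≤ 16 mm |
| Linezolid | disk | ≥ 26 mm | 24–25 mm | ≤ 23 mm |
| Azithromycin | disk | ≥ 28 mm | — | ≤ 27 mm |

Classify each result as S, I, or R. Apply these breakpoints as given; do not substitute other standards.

R, S, R

Linezolid: 21 mm is ≤ 23 mm — Resistant
Trimethoprim-sulfamethoxazole 22 mm: ≥ 22 mm → susceptible
Azithromycin: 25 mm is ≤ 27 mm ⇒ R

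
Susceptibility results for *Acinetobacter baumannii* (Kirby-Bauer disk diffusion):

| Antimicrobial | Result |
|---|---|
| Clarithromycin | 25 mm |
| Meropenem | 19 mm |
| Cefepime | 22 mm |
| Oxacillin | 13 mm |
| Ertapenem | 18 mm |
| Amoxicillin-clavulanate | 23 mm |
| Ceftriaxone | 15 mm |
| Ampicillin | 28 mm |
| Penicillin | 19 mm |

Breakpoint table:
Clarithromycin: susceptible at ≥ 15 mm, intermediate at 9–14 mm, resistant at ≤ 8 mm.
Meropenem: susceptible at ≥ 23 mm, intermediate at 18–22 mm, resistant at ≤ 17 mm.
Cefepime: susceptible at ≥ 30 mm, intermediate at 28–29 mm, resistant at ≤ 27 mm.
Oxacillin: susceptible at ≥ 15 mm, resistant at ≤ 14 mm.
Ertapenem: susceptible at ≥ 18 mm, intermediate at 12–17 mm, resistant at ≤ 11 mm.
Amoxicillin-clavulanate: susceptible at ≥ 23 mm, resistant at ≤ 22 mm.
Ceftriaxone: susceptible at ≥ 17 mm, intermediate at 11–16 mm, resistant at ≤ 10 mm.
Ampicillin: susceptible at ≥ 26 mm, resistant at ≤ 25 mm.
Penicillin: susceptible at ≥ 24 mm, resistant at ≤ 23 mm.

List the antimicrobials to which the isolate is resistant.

Clarithromycin: 25 mm is ≥ 15 mm ⇒ susceptible
Meropenem 19 mm: in 18–22 mm — Intermediate
Cefepime: 22 mm is ≤ 27 mm ⇒ resistant
Oxacillin 13 mm: ≤ 14 mm — R
Ertapenem (18 mm) ≥ 18 mm — susceptible
Amoxicillin-clavulanate (23 mm) ≥ 23 mm → Susceptible
Ceftriaxone (15 mm) in 11–16 mm → Intermediate
Ampicillin 28 mm: ≥ 26 mm → S
Penicillin 19 mm: ≤ 23 mm → resistant

cefepime, oxacillin, penicillin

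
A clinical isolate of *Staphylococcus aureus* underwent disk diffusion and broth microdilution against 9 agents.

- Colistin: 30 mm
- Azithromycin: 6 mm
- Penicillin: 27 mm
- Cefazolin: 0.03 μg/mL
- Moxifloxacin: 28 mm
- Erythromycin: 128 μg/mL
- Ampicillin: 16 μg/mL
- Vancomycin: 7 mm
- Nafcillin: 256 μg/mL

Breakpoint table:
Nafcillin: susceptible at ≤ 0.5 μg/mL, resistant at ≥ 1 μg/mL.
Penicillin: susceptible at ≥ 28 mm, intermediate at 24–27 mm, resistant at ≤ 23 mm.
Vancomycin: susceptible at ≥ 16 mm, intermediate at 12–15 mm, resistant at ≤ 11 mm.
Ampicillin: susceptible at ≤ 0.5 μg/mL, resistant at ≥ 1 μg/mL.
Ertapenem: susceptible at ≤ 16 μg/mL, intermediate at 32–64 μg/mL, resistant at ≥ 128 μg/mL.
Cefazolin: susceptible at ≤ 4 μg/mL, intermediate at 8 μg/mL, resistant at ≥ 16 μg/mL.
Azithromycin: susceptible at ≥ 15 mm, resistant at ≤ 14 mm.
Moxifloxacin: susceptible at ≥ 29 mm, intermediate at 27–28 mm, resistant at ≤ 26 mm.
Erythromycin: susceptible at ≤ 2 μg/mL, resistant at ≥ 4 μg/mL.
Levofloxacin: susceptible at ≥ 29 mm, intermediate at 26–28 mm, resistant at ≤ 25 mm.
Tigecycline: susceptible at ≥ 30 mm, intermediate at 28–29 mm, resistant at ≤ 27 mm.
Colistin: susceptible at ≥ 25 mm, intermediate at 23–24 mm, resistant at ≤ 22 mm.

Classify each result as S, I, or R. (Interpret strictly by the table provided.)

S, R, I, S, I, R, R, R, R

Colistin: 30 mm is ≥ 25 mm → Susceptible
Azithromycin 6 mm: ≤ 14 mm → Resistant
Penicillin (27 mm) in 24–27 mm ⇒ Intermediate
Cefazolin (0.03 μg/mL) ≤ 4 μg/mL → susceptible
Moxifloxacin 28 mm: in 27–28 mm — intermediate
Erythromycin 128 μg/mL: ≥ 4 μg/mL → Resistant
Ampicillin: 16 μg/mL is ≥ 1 μg/mL → R
Vancomycin 7 mm: ≤ 11 mm ⇒ resistant
Nafcillin (256 μg/mL) ≥ 1 μg/mL ⇒ R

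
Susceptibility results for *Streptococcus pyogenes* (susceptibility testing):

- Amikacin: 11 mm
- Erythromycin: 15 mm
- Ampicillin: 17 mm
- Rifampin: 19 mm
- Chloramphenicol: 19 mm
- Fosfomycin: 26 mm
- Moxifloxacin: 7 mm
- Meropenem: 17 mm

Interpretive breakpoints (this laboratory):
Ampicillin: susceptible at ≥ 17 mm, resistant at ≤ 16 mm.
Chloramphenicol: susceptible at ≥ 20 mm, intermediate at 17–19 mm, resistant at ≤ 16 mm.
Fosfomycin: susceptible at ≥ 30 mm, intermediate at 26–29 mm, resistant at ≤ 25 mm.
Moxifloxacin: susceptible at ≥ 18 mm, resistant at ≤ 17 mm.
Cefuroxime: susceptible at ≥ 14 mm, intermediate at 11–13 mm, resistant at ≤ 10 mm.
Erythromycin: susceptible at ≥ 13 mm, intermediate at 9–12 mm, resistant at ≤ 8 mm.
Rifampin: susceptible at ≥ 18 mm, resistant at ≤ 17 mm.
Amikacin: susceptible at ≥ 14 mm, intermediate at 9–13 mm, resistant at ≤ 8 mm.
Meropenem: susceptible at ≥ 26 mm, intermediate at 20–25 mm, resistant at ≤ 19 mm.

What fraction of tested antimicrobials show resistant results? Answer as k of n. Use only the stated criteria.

Amikacin 11 mm: in 9–13 mm ⇒ intermediate
Erythromycin: 15 mm is ≥ 13 mm ⇒ Susceptible
Ampicillin (17 mm) ≥ 17 mm — Susceptible
Rifampin (19 mm) ≥ 18 mm → Susceptible
Chloramphenicol (19 mm) in 17–19 mm — Intermediate
Fosfomycin 26 mm: in 26–29 mm — I
Moxifloxacin (7 mm) ≤ 17 mm → resistant
Meropenem 17 mm: ≤ 19 mm ⇒ R
Resistant: 2/8

2 of 8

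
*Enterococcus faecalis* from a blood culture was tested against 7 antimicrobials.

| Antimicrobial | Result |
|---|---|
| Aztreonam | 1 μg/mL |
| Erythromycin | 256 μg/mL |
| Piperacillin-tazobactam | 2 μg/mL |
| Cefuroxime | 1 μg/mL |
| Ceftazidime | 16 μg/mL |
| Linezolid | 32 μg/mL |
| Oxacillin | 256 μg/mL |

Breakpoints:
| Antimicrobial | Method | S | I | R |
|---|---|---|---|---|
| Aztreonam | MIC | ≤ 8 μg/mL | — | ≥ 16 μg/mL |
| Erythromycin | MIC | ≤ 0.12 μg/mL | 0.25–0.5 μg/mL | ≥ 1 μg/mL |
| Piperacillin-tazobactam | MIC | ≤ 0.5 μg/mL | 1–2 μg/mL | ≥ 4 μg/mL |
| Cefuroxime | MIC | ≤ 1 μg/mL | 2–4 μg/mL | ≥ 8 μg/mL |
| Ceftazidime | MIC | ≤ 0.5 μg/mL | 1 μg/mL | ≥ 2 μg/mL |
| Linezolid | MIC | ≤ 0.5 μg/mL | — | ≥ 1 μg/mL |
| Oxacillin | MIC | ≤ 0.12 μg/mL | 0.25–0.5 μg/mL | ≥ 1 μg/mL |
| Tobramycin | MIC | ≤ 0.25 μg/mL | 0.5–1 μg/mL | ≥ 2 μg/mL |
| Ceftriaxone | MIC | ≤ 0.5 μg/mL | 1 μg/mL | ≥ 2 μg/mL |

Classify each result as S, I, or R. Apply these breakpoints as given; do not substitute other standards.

Aztreonam (1 μg/mL) ≤ 8 μg/mL ⇒ S
Erythromycin: 256 μg/mL is ≥ 1 μg/mL → Resistant
Piperacillin-tazobactam 2 μg/mL: in 1–2 μg/mL — Intermediate
Cefuroxime (1 μg/mL) ≤ 1 μg/mL ⇒ Susceptible
Ceftazidime 16 μg/mL: ≥ 2 μg/mL → Resistant
Linezolid 32 μg/mL: ≥ 1 μg/mL → resistant
Oxacillin (256 μg/mL) ≥ 1 μg/mL — R

S, R, I, S, R, R, R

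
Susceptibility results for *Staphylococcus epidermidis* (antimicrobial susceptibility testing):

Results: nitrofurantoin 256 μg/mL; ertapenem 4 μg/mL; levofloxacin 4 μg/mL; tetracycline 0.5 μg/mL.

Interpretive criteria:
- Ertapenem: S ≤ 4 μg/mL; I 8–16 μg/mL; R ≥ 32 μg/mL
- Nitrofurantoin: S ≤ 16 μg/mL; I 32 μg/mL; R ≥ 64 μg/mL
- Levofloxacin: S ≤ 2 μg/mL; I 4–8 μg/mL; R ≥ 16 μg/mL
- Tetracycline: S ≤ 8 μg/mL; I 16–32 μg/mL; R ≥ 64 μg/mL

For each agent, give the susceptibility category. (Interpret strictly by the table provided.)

R, S, I, S

Nitrofurantoin 256 μg/mL: ≥ 64 μg/mL → Resistant
Ertapenem (4 μg/mL) ≤ 4 μg/mL ⇒ Susceptible
Levofloxacin (4 μg/mL) in 4–8 μg/mL → Intermediate
Tetracycline: 0.5 μg/mL is ≤ 8 μg/mL → S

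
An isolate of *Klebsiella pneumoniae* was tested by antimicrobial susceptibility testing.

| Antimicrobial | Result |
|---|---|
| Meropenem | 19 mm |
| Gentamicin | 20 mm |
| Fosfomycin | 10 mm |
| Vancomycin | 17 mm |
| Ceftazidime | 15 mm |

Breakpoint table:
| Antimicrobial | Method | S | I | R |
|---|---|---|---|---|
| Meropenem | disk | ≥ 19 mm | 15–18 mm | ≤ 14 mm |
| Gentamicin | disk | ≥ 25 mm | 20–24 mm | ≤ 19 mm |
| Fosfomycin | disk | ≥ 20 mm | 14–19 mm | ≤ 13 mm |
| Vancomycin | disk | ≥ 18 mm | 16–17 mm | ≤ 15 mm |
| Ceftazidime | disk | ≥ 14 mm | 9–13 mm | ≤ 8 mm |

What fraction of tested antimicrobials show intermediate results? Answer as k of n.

Meropenem (19 mm) ≥ 19 mm → Susceptible
Gentamicin 20 mm: in 20–24 mm ⇒ Intermediate
Fosfomycin 10 mm: ≤ 13 mm ⇒ Resistant
Vancomycin 17 mm: in 16–17 mm ⇒ Intermediate
Ceftazidime (15 mm) ≥ 14 mm — S
Intermediate: 2/5

2 of 5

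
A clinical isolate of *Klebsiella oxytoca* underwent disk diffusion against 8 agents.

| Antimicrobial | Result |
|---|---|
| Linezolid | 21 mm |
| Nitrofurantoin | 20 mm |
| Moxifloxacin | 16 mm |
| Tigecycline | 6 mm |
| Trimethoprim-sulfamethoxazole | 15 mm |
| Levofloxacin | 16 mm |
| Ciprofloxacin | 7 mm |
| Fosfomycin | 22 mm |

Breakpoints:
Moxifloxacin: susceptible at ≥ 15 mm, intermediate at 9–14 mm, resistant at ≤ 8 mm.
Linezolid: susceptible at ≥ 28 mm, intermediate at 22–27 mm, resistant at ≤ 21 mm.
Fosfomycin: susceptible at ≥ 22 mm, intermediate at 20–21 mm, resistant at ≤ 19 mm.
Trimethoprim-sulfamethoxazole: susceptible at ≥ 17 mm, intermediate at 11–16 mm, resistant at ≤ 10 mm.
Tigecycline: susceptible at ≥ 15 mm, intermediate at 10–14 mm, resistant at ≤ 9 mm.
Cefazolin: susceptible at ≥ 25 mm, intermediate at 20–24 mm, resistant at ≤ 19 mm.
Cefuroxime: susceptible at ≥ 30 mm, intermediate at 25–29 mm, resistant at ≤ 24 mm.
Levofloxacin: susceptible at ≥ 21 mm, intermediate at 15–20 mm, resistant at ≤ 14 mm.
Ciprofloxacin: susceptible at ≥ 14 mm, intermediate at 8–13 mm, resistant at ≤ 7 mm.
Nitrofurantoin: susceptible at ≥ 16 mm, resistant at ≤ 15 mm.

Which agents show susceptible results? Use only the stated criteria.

nitrofurantoin, moxifloxacin, fosfomycin

Linezolid (21 mm) ≤ 21 mm ⇒ Resistant
Nitrofurantoin (20 mm) ≥ 16 mm — S
Moxifloxacin 16 mm: ≥ 15 mm ⇒ susceptible
Tigecycline (6 mm) ≤ 9 mm — resistant
Trimethoprim-sulfamethoxazole: 15 mm is in 11–16 mm ⇒ intermediate
Levofloxacin 16 mm: in 15–20 mm — intermediate
Ciprofloxacin: 7 mm is ≤ 7 mm ⇒ resistant
Fosfomycin (22 mm) ≥ 22 mm → S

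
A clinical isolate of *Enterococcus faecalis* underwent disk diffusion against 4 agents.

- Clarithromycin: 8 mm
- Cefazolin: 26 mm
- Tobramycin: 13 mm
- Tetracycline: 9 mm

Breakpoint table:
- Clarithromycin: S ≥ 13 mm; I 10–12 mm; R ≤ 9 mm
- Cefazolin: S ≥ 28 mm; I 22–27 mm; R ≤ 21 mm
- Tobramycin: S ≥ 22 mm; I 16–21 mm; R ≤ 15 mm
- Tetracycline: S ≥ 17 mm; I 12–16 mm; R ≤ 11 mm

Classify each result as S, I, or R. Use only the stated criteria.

Clarithromycin 8 mm: ≤ 9 mm — resistant
Cefazolin: 26 mm is in 22–27 mm → I
Tobramycin: 13 mm is ≤ 15 mm ⇒ R
Tetracycline (9 mm) ≤ 11 mm — resistant

R, I, R, R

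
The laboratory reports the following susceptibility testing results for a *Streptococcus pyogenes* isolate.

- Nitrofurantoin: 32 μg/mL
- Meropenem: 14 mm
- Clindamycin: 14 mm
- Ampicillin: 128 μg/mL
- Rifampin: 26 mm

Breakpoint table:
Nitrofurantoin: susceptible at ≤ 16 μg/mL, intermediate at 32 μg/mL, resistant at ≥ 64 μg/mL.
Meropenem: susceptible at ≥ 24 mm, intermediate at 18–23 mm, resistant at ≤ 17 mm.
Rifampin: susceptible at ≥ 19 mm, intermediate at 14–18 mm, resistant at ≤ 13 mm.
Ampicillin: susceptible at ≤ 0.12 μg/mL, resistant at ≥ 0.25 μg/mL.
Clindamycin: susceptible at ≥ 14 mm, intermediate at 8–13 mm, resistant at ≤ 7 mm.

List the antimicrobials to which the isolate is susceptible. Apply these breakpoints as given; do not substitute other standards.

clindamycin, rifampin

Nitrofurantoin: 32 μg/mL is = 32 μg/mL ⇒ I
Meropenem 14 mm: ≤ 17 mm ⇒ R
Clindamycin 14 mm: ≥ 14 mm ⇒ susceptible
Ampicillin: 128 μg/mL is ≥ 0.25 μg/mL ⇒ resistant
Rifampin (26 mm) ≥ 19 mm — S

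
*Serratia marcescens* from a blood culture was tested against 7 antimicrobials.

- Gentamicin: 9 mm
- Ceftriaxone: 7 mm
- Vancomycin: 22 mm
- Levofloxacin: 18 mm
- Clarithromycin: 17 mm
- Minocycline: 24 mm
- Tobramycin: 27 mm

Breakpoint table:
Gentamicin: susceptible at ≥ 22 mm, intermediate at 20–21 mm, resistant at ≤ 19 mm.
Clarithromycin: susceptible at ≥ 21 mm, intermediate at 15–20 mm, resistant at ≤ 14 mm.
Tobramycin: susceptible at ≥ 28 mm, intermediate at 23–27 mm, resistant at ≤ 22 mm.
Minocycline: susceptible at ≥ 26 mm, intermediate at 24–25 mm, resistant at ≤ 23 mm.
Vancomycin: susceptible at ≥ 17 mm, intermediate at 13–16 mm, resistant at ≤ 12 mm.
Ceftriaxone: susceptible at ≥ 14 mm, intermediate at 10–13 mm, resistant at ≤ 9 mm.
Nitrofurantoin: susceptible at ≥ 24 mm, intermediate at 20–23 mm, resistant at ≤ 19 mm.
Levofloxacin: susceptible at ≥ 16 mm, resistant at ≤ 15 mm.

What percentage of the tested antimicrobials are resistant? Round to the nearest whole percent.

29%

Gentamicin 9 mm: ≤ 19 mm — R
Ceftriaxone 7 mm: ≤ 9 mm ⇒ R
Vancomycin 22 mm: ≥ 17 mm → S
Levofloxacin: 18 mm is ≥ 16 mm → Susceptible
Clarithromycin: 17 mm is in 15–20 mm — Intermediate
Minocycline: 24 mm is in 24–25 mm → Intermediate
Tobramycin: 27 mm is in 23–27 mm ⇒ Intermediate
Resistant: 2/7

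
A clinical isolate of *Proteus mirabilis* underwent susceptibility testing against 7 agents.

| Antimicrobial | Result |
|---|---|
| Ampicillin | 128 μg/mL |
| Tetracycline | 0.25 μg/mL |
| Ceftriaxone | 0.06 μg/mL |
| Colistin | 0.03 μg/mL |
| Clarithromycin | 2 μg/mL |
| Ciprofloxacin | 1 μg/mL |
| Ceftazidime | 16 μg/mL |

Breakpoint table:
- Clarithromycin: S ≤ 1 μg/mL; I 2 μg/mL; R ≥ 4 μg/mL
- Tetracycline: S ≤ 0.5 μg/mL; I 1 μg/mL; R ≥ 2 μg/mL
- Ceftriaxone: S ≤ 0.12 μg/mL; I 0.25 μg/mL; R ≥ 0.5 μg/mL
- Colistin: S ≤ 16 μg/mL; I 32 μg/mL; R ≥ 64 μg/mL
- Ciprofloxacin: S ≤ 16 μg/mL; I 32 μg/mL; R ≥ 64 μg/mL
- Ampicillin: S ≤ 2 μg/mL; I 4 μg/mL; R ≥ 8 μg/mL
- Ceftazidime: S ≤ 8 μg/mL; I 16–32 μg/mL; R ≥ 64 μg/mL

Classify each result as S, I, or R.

Ampicillin (128 μg/mL) ≥ 8 μg/mL ⇒ R
Tetracycline: 0.25 μg/mL is ≤ 0.5 μg/mL ⇒ Susceptible
Ceftriaxone 0.06 μg/mL: ≤ 0.12 μg/mL ⇒ Susceptible
Colistin 0.03 μg/mL: ≤ 16 μg/mL ⇒ susceptible
Clarithromycin 2 μg/mL: = 2 μg/mL → I
Ciprofloxacin (1 μg/mL) ≤ 16 μg/mL — Susceptible
Ceftazidime (16 μg/mL) in 16–32 μg/mL — intermediate

R, S, S, S, I, S, I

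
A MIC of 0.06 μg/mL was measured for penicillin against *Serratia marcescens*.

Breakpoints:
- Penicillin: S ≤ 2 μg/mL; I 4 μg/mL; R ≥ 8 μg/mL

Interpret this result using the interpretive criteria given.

S

Penicillin: 0.06 μg/mL is ≤ 2 μg/mL → Susceptible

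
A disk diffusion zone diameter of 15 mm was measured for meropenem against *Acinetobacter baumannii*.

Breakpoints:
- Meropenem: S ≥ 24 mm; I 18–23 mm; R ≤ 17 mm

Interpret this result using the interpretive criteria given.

Meropenem 15 mm: ≤ 17 mm → Resistant

Resistant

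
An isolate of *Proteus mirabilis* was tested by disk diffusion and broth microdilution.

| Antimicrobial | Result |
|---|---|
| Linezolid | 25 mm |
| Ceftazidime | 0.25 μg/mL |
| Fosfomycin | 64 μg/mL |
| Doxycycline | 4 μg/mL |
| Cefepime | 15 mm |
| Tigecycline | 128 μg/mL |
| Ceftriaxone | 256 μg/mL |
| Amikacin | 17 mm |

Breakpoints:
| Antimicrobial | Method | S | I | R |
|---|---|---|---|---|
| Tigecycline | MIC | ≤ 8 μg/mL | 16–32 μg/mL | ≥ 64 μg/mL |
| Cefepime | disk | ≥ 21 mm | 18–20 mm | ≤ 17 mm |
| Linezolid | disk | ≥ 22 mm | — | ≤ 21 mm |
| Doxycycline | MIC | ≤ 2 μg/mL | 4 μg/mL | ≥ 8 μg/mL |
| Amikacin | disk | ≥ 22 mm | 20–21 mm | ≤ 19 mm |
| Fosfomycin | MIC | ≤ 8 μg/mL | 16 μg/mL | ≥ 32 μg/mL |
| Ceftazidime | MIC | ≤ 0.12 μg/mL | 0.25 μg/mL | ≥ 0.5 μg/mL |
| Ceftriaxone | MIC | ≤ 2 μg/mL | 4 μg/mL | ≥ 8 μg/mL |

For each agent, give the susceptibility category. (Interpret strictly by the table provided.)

Linezolid: 25 mm is ≥ 22 mm — S
Ceftazidime: 0.25 μg/mL is = 0.25 μg/mL — intermediate
Fosfomycin 64 μg/mL: ≥ 32 μg/mL ⇒ Resistant
Doxycycline: 4 μg/mL is = 4 μg/mL ⇒ intermediate
Cefepime: 15 mm is ≤ 17 mm → R
Tigecycline 128 μg/mL: ≥ 64 μg/mL — Resistant
Ceftriaxone (256 μg/mL) ≥ 8 μg/mL ⇒ resistant
Amikacin (17 mm) ≤ 19 mm → resistant

S, I, R, I, R, R, R, R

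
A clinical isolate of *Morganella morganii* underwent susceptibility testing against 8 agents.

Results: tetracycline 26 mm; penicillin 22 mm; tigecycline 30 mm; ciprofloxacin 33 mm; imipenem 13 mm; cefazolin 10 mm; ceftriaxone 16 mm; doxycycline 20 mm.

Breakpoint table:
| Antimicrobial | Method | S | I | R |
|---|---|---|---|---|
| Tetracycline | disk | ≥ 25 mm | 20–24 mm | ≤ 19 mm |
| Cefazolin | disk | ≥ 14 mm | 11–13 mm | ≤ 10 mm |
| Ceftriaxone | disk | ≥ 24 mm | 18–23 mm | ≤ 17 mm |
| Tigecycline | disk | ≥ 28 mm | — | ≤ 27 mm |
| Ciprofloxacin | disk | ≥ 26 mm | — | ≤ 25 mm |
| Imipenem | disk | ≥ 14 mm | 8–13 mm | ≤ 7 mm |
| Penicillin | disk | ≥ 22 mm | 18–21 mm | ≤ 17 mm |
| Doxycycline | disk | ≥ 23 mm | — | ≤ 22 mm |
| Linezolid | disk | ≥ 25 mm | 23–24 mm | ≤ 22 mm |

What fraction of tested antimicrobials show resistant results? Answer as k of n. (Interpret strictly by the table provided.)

Tetracycline: 26 mm is ≥ 25 mm — S
Penicillin: 22 mm is ≥ 22 mm → susceptible
Tigecycline 30 mm: ≥ 28 mm → susceptible
Ciprofloxacin 33 mm: ≥ 26 mm — S
Imipenem: 13 mm is in 8–13 mm — Intermediate
Cefazolin (10 mm) ≤ 10 mm — Resistant
Ceftriaxone: 16 mm is ≤ 17 mm — Resistant
Doxycycline 20 mm: ≤ 22 mm — resistant
Resistant: 3/8

3 of 8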